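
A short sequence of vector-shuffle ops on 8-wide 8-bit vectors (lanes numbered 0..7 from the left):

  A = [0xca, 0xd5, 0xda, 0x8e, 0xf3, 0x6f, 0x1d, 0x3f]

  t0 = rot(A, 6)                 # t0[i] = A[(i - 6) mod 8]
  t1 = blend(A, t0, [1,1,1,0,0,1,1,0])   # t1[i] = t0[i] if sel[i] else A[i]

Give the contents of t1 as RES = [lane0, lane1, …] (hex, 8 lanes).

→ t0 |da|8e|f3|6f|1d|3f|ca|d5|
→ t1 |da|8e|f3|8e|f3|3f|ca|3f|

RES = [ 0xda  0x8e  0xf3  0x8e  0xf3  0x3f  0xca  0x3f ]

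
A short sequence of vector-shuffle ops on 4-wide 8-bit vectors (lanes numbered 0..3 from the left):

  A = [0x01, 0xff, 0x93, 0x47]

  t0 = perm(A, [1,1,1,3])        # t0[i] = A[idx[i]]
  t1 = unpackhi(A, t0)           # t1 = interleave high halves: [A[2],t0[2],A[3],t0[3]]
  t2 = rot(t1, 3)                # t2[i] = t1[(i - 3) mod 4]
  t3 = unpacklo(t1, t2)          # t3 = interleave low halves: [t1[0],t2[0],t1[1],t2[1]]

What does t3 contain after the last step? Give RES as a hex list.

RES = [0x93, 0xff, 0xff, 0x47]

  t0: ff ff ff 47
  t1: 93 ff 47 47
  t2: ff 47 47 93
  t3: 93 ff ff 47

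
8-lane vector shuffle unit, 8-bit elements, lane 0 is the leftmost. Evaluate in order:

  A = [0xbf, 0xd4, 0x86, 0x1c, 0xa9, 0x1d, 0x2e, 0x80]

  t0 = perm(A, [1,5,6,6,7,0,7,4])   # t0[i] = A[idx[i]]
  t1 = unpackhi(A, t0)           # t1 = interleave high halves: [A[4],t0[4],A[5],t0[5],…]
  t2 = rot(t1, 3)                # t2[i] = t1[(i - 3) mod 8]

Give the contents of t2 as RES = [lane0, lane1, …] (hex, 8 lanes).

t0 = [0xd4, 0x1d, 0x2e, 0x2e, 0x80, 0xbf, 0x80, 0xa9]
t1 = [0xa9, 0x80, 0x1d, 0xbf, 0x2e, 0x80, 0x80, 0xa9]
t2 = [0x80, 0x80, 0xa9, 0xa9, 0x80, 0x1d, 0xbf, 0x2e]

RES = [0x80, 0x80, 0xa9, 0xa9, 0x80, 0x1d, 0xbf, 0x2e]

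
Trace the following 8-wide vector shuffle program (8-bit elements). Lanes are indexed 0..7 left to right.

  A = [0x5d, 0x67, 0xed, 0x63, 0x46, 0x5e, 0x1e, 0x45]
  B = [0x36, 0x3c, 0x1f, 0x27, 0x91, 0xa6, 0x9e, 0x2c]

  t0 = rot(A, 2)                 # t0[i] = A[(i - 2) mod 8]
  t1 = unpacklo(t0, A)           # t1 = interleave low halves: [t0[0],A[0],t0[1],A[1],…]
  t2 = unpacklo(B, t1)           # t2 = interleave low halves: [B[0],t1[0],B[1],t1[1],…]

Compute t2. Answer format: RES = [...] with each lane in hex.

RES = [ 0x36  0x1e  0x3c  0x5d  0x1f  0x45  0x27  0x67 ]

→ t0 |1e|45|5d|67|ed|63|46|5e|
→ t1 |1e|5d|45|67|5d|ed|67|63|
→ t2 |36|1e|3c|5d|1f|45|27|67|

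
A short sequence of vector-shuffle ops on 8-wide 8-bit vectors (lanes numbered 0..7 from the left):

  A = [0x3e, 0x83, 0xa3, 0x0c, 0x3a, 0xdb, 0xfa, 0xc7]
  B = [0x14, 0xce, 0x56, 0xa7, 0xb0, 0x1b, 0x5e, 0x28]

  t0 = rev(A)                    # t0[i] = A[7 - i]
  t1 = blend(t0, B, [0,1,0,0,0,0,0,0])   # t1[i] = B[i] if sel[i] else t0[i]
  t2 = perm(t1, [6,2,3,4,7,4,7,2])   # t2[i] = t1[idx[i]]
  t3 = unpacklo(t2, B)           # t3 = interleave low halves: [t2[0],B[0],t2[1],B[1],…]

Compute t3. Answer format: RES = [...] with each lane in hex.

  t0: c7 fa db 3a 0c a3 83 3e
  t1: c7 ce db 3a 0c a3 83 3e
  t2: 83 db 3a 0c 3e 0c 3e db
  t3: 83 14 db ce 3a 56 0c a7

RES = [ 0x83  0x14  0xdb  0xce  0x3a  0x56  0x0c  0xa7 ]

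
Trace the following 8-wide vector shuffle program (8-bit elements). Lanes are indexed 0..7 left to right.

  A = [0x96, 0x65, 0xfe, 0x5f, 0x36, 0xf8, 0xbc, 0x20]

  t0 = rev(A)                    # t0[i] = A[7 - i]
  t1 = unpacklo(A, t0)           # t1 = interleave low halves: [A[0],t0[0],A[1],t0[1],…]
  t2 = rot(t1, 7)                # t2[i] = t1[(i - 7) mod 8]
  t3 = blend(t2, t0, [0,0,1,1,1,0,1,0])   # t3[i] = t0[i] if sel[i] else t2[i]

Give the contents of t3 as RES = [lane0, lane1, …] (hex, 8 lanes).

RES = [0x20, 0x65, 0xf8, 0x36, 0x5f, 0x5f, 0x65, 0x96]

  t0: 20 bc f8 36 5f fe 65 96
  t1: 96 20 65 bc fe f8 5f 36
  t2: 20 65 bc fe f8 5f 36 96
  t3: 20 65 f8 36 5f 5f 65 96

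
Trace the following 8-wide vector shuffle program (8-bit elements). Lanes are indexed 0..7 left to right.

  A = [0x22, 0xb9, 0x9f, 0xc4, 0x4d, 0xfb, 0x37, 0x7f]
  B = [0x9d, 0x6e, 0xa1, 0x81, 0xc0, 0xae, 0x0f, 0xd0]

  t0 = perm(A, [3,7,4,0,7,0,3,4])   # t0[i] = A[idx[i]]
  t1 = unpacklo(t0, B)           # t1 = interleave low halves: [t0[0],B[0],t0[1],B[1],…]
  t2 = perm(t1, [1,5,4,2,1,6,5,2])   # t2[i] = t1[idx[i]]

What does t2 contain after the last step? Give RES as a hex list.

RES = [0x9d, 0xa1, 0x4d, 0x7f, 0x9d, 0x22, 0xa1, 0x7f]

  t0: c4 7f 4d 22 7f 22 c4 4d
  t1: c4 9d 7f 6e 4d a1 22 81
  t2: 9d a1 4d 7f 9d 22 a1 7f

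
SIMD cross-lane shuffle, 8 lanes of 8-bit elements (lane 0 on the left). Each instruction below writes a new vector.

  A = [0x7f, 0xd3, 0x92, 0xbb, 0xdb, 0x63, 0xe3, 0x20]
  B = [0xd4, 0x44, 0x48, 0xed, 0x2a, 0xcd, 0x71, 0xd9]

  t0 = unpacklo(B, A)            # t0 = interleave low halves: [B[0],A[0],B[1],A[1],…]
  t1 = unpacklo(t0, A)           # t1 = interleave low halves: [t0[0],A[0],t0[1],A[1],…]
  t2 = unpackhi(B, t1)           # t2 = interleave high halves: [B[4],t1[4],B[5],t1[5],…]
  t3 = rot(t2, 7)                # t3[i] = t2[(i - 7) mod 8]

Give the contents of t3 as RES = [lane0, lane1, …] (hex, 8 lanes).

RES = [ 0x44  0xcd  0x92  0x71  0xd3  0xd9  0xbb  0x2a ]

t0 = [0xd4, 0x7f, 0x44, 0xd3, 0x48, 0x92, 0xed, 0xbb]
t1 = [0xd4, 0x7f, 0x7f, 0xd3, 0x44, 0x92, 0xd3, 0xbb]
t2 = [0x2a, 0x44, 0xcd, 0x92, 0x71, 0xd3, 0xd9, 0xbb]
t3 = [0x44, 0xcd, 0x92, 0x71, 0xd3, 0xd9, 0xbb, 0x2a]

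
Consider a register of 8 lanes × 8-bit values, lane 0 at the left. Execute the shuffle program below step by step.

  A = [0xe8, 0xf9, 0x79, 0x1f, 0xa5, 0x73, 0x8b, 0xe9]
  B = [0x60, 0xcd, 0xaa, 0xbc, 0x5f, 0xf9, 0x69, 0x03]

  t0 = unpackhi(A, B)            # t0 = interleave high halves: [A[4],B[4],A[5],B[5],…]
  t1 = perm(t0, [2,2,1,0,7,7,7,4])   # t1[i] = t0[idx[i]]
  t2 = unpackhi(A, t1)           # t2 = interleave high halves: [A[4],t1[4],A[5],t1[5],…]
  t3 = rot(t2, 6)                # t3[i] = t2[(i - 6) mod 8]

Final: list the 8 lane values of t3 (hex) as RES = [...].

RES = [0x73, 0x03, 0x8b, 0x03, 0xe9, 0x8b, 0xa5, 0x03]

t0 = [0xa5, 0x5f, 0x73, 0xf9, 0x8b, 0x69, 0xe9, 0x03]
t1 = [0x73, 0x73, 0x5f, 0xa5, 0x03, 0x03, 0x03, 0x8b]
t2 = [0xa5, 0x03, 0x73, 0x03, 0x8b, 0x03, 0xe9, 0x8b]
t3 = [0x73, 0x03, 0x8b, 0x03, 0xe9, 0x8b, 0xa5, 0x03]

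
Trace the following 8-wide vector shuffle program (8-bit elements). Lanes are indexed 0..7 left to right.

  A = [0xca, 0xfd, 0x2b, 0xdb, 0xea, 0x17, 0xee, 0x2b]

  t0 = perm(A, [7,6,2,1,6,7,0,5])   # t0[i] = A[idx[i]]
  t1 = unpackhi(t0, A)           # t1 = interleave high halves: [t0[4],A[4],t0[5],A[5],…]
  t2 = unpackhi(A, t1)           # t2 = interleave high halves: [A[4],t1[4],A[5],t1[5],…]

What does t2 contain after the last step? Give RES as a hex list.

t0 = [0x2b, 0xee, 0x2b, 0xfd, 0xee, 0x2b, 0xca, 0x17]
t1 = [0xee, 0xea, 0x2b, 0x17, 0xca, 0xee, 0x17, 0x2b]
t2 = [0xea, 0xca, 0x17, 0xee, 0xee, 0x17, 0x2b, 0x2b]

RES = [ 0xea  0xca  0x17  0xee  0xee  0x17  0x2b  0x2b ]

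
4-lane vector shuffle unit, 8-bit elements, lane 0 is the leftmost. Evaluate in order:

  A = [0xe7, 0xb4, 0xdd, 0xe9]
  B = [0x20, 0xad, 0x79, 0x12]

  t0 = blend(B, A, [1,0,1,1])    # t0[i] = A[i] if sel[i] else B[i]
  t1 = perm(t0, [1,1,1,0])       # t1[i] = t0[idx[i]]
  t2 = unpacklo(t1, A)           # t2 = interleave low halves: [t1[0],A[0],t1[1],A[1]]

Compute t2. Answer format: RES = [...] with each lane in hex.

RES = [ 0xad  0xe7  0xad  0xb4 ]

→ t0 |e7|ad|dd|e9|
→ t1 |ad|ad|ad|e7|
→ t2 |ad|e7|ad|b4|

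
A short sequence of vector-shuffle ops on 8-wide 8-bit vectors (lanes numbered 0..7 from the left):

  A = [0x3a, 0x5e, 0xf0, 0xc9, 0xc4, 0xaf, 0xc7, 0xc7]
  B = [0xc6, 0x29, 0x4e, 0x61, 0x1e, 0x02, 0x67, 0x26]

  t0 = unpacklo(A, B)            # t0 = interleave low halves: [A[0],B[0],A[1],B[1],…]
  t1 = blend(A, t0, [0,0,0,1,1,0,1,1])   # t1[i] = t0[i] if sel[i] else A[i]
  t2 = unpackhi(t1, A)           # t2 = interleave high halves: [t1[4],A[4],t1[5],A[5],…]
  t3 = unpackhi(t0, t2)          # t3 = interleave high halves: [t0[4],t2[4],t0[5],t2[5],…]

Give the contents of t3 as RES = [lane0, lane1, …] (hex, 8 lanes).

→ t0 |3a|c6|5e|29|f0|4e|c9|61|
→ t1 |3a|5e|f0|29|f0|af|c9|61|
→ t2 |f0|c4|af|af|c9|c7|61|c7|
→ t3 |f0|c9|4e|c7|c9|61|61|c7|

RES = [0xf0, 0xc9, 0x4e, 0xc7, 0xc9, 0x61, 0x61, 0xc7]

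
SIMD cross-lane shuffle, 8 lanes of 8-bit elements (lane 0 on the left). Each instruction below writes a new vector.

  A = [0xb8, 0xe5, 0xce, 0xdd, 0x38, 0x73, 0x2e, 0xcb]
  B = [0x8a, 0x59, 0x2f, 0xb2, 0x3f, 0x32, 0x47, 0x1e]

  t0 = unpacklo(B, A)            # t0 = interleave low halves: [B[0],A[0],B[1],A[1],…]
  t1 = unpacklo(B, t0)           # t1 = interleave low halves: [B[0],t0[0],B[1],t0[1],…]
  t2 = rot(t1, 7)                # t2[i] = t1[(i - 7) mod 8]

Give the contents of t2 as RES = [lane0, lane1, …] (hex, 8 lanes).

t0 = [0x8a, 0xb8, 0x59, 0xe5, 0x2f, 0xce, 0xb2, 0xdd]
t1 = [0x8a, 0x8a, 0x59, 0xb8, 0x2f, 0x59, 0xb2, 0xe5]
t2 = [0x8a, 0x59, 0xb8, 0x2f, 0x59, 0xb2, 0xe5, 0x8a]

RES = [0x8a, 0x59, 0xb8, 0x2f, 0x59, 0xb2, 0xe5, 0x8a]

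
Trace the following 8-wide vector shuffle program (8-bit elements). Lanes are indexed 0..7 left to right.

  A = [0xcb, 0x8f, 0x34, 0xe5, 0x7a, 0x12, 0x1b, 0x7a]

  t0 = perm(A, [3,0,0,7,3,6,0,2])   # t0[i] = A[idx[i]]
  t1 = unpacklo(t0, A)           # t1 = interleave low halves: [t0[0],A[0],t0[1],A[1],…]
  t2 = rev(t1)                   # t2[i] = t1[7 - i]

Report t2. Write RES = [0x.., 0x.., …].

t0 = [0xe5, 0xcb, 0xcb, 0x7a, 0xe5, 0x1b, 0xcb, 0x34]
t1 = [0xe5, 0xcb, 0xcb, 0x8f, 0xcb, 0x34, 0x7a, 0xe5]
t2 = [0xe5, 0x7a, 0x34, 0xcb, 0x8f, 0xcb, 0xcb, 0xe5]

RES = [ 0xe5  0x7a  0x34  0xcb  0x8f  0xcb  0xcb  0xe5 ]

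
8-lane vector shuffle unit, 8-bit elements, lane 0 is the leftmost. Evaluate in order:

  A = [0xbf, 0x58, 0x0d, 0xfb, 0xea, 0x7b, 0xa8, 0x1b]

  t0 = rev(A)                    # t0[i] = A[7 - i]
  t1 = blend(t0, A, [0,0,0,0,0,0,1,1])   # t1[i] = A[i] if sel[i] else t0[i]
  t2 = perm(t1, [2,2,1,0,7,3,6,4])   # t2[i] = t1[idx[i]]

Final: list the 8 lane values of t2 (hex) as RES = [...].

RES = [ 0x7b  0x7b  0xa8  0x1b  0x1b  0xea  0xa8  0xfb ]

→ t0 |1b|a8|7b|ea|fb|0d|58|bf|
→ t1 |1b|a8|7b|ea|fb|0d|a8|1b|
→ t2 |7b|7b|a8|1b|1b|ea|a8|fb|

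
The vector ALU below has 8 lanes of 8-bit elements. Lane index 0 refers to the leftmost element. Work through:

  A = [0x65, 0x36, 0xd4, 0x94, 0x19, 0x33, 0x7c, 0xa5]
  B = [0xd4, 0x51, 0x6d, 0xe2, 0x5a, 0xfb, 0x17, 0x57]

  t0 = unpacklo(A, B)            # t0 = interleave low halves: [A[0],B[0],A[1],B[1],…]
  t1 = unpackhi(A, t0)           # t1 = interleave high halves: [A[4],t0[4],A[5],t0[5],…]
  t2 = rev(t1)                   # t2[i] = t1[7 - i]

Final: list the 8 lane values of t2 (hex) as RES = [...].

RES = [0xe2, 0xa5, 0x94, 0x7c, 0x6d, 0x33, 0xd4, 0x19]

t0 = [0x65, 0xd4, 0x36, 0x51, 0xd4, 0x6d, 0x94, 0xe2]
t1 = [0x19, 0xd4, 0x33, 0x6d, 0x7c, 0x94, 0xa5, 0xe2]
t2 = [0xe2, 0xa5, 0x94, 0x7c, 0x6d, 0x33, 0xd4, 0x19]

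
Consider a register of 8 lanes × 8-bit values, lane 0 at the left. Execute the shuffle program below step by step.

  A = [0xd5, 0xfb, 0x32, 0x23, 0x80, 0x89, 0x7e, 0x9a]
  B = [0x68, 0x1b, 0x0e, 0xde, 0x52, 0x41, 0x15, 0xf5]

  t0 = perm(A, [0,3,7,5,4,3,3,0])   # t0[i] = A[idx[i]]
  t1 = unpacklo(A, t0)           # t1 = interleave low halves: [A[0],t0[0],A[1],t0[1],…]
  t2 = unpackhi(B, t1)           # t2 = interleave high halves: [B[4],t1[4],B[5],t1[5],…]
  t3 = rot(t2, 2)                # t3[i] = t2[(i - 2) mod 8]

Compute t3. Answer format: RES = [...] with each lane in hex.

RES = [ 0xf5  0x89  0x52  0x32  0x41  0x9a  0x15  0x23 ]

t0 = [0xd5, 0x23, 0x9a, 0x89, 0x80, 0x23, 0x23, 0xd5]
t1 = [0xd5, 0xd5, 0xfb, 0x23, 0x32, 0x9a, 0x23, 0x89]
t2 = [0x52, 0x32, 0x41, 0x9a, 0x15, 0x23, 0xf5, 0x89]
t3 = [0xf5, 0x89, 0x52, 0x32, 0x41, 0x9a, 0x15, 0x23]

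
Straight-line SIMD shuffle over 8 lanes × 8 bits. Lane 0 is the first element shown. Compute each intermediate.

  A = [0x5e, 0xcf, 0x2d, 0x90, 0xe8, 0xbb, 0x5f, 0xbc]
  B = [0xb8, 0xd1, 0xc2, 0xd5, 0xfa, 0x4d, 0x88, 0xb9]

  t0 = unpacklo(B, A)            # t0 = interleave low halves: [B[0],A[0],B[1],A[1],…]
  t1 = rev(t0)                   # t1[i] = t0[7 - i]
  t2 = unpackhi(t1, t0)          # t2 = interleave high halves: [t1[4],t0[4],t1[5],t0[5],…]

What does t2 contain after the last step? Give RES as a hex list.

t0 = [0xb8, 0x5e, 0xd1, 0xcf, 0xc2, 0x2d, 0xd5, 0x90]
t1 = [0x90, 0xd5, 0x2d, 0xc2, 0xcf, 0xd1, 0x5e, 0xb8]
t2 = [0xcf, 0xc2, 0xd1, 0x2d, 0x5e, 0xd5, 0xb8, 0x90]

RES = [ 0xcf  0xc2  0xd1  0x2d  0x5e  0xd5  0xb8  0x90 ]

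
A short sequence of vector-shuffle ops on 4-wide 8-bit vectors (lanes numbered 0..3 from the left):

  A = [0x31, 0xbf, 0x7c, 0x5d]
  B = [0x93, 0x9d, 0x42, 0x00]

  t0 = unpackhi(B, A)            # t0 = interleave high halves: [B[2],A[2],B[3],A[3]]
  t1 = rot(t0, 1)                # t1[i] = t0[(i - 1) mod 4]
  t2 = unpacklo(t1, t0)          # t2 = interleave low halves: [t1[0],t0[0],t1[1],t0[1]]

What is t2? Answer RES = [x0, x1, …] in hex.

t0 = [0x42, 0x7c, 0x00, 0x5d]
t1 = [0x5d, 0x42, 0x7c, 0x00]
t2 = [0x5d, 0x42, 0x42, 0x7c]

RES = [0x5d, 0x42, 0x42, 0x7c]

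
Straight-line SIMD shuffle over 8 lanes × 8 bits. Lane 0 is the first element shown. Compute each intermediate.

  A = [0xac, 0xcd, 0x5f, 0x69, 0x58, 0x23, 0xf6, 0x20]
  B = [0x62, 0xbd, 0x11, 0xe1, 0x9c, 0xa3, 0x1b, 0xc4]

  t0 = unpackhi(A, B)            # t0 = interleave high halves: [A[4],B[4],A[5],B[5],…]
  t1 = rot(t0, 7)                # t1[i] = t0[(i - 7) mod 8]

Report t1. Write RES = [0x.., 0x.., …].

→ t0 |58|9c|23|a3|f6|1b|20|c4|
→ t1 |9c|23|a3|f6|1b|20|c4|58|

RES = [ 0x9c  0x23  0xa3  0xf6  0x1b  0x20  0xc4  0x58 ]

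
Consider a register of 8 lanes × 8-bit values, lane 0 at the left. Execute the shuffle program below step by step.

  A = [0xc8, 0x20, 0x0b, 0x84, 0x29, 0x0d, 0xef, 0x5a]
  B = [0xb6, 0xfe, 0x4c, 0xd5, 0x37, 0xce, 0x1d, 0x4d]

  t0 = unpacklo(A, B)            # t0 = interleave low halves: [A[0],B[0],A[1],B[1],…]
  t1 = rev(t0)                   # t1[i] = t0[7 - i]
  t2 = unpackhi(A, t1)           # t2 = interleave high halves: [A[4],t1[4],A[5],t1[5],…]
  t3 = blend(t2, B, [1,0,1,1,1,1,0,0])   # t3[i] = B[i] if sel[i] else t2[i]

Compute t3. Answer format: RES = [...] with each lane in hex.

t0 = [0xc8, 0xb6, 0x20, 0xfe, 0x0b, 0x4c, 0x84, 0xd5]
t1 = [0xd5, 0x84, 0x4c, 0x0b, 0xfe, 0x20, 0xb6, 0xc8]
t2 = [0x29, 0xfe, 0x0d, 0x20, 0xef, 0xb6, 0x5a, 0xc8]
t3 = [0xb6, 0xfe, 0x4c, 0xd5, 0x37, 0xce, 0x5a, 0xc8]

RES = [0xb6, 0xfe, 0x4c, 0xd5, 0x37, 0xce, 0x5a, 0xc8]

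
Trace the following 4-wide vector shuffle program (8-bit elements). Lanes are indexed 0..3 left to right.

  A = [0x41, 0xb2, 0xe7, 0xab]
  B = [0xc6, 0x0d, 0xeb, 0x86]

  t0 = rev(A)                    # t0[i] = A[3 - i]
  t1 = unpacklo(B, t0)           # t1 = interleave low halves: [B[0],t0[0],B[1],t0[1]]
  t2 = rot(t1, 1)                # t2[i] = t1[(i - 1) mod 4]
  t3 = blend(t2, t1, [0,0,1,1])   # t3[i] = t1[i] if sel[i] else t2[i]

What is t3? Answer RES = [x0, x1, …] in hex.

t0 = [0xab, 0xe7, 0xb2, 0x41]
t1 = [0xc6, 0xab, 0x0d, 0xe7]
t2 = [0xe7, 0xc6, 0xab, 0x0d]
t3 = [0xe7, 0xc6, 0x0d, 0xe7]

RES = [0xe7, 0xc6, 0x0d, 0xe7]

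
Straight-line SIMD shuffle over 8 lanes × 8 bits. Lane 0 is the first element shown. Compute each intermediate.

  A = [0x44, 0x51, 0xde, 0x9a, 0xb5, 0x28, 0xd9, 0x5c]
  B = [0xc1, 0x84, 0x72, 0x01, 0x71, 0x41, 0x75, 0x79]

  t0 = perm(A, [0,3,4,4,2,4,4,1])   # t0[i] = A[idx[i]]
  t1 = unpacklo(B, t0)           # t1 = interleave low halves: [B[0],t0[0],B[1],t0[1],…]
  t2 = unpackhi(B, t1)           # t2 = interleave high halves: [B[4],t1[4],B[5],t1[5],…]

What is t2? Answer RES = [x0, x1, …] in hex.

  t0: 44 9a b5 b5 de b5 b5 51
  t1: c1 44 84 9a 72 b5 01 b5
  t2: 71 72 41 b5 75 01 79 b5

RES = [0x71, 0x72, 0x41, 0xb5, 0x75, 0x01, 0x79, 0xb5]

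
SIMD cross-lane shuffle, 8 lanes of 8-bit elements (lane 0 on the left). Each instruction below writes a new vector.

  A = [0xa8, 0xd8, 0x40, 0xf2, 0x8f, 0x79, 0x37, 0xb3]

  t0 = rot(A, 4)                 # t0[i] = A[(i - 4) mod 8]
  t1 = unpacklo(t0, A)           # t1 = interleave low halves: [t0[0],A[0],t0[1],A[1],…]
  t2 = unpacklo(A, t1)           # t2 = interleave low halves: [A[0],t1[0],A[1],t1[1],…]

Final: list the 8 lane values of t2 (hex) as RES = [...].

→ t0 |8f|79|37|b3|a8|d8|40|f2|
→ t1 |8f|a8|79|d8|37|40|b3|f2|
→ t2 |a8|8f|d8|a8|40|79|f2|d8|

RES = [ 0xa8  0x8f  0xd8  0xa8  0x40  0x79  0xf2  0xd8 ]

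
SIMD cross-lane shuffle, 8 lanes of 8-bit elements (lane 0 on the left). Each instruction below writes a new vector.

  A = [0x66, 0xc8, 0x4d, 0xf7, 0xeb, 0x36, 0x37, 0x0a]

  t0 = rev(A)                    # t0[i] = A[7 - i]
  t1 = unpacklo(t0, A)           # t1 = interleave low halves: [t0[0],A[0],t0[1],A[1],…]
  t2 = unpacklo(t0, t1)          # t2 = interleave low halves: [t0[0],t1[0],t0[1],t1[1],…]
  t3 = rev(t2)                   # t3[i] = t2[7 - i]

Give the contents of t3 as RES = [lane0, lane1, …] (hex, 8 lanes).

t0 = [0x0a, 0x37, 0x36, 0xeb, 0xf7, 0x4d, 0xc8, 0x66]
t1 = [0x0a, 0x66, 0x37, 0xc8, 0x36, 0x4d, 0xeb, 0xf7]
t2 = [0x0a, 0x0a, 0x37, 0x66, 0x36, 0x37, 0xeb, 0xc8]
t3 = [0xc8, 0xeb, 0x37, 0x36, 0x66, 0x37, 0x0a, 0x0a]

RES = [0xc8, 0xeb, 0x37, 0x36, 0x66, 0x37, 0x0a, 0x0a]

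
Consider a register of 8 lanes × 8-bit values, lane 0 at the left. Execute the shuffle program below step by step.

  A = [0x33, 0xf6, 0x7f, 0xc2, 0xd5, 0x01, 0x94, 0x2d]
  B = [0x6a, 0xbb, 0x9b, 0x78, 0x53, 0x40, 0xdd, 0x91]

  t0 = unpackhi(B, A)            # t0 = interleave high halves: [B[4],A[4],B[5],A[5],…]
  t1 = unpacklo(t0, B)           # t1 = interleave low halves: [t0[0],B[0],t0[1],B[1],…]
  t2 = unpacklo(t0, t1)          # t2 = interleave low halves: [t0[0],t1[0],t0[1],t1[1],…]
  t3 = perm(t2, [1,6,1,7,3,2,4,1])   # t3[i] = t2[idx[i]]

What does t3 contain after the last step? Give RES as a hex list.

→ t0 |53|d5|40|01|dd|94|91|2d|
→ t1 |53|6a|d5|bb|40|9b|01|78|
→ t2 |53|53|d5|6a|40|d5|01|bb|
→ t3 |53|01|53|bb|6a|d5|40|53|

RES = [0x53, 0x01, 0x53, 0xbb, 0x6a, 0xd5, 0x40, 0x53]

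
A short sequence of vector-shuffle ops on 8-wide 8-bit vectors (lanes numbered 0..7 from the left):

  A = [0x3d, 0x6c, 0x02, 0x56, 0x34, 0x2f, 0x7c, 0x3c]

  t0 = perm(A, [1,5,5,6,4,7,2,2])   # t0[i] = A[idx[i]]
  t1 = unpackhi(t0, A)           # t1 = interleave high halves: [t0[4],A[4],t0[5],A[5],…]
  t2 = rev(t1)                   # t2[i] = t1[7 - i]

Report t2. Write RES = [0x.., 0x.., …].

RES = [ 0x3c  0x02  0x7c  0x02  0x2f  0x3c  0x34  0x34 ]

t0 = [0x6c, 0x2f, 0x2f, 0x7c, 0x34, 0x3c, 0x02, 0x02]
t1 = [0x34, 0x34, 0x3c, 0x2f, 0x02, 0x7c, 0x02, 0x3c]
t2 = [0x3c, 0x02, 0x7c, 0x02, 0x2f, 0x3c, 0x34, 0x34]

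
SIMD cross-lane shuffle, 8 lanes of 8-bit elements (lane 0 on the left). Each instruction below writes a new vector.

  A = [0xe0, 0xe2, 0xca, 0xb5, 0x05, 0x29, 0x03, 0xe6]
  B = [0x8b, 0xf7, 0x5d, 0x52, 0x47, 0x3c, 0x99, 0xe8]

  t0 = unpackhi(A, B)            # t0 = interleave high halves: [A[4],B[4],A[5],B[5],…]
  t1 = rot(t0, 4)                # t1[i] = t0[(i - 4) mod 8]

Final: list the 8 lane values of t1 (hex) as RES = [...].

RES = [ 0x03  0x99  0xe6  0xe8  0x05  0x47  0x29  0x3c ]

  t0: 05 47 29 3c 03 99 e6 e8
  t1: 03 99 e6 e8 05 47 29 3c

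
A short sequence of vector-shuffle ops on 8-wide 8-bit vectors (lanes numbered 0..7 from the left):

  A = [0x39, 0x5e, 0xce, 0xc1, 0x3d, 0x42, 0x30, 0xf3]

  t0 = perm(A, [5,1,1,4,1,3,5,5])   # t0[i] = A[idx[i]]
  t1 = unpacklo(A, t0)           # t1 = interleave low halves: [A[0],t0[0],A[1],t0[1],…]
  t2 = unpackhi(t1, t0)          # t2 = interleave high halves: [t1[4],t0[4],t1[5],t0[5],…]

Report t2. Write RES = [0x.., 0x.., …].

RES = [ 0xce  0x5e  0x5e  0xc1  0xc1  0x42  0x3d  0x42 ]

t0 = [0x42, 0x5e, 0x5e, 0x3d, 0x5e, 0xc1, 0x42, 0x42]
t1 = [0x39, 0x42, 0x5e, 0x5e, 0xce, 0x5e, 0xc1, 0x3d]
t2 = [0xce, 0x5e, 0x5e, 0xc1, 0xc1, 0x42, 0x3d, 0x42]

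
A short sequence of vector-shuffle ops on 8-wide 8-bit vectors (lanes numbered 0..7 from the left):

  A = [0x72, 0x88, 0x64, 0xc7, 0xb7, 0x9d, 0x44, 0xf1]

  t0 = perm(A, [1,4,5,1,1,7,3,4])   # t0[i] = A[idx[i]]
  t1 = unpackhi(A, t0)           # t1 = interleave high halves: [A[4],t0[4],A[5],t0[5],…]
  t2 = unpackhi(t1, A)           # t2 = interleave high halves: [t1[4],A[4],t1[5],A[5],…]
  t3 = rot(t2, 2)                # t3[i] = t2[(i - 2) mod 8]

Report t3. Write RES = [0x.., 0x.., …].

RES = [0xb7, 0xf1, 0x44, 0xb7, 0xc7, 0x9d, 0xf1, 0x44]

→ t0 |88|b7|9d|88|88|f1|c7|b7|
→ t1 |b7|88|9d|f1|44|c7|f1|b7|
→ t2 |44|b7|c7|9d|f1|44|b7|f1|
→ t3 |b7|f1|44|b7|c7|9d|f1|44|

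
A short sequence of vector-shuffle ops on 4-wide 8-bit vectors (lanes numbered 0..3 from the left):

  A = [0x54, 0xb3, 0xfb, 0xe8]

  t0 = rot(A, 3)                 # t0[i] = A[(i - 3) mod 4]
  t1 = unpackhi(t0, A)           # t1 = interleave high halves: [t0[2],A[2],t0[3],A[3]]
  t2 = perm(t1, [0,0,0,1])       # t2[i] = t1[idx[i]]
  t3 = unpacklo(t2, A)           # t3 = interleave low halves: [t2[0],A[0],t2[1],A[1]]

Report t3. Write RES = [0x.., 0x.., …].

  t0: b3 fb e8 54
  t1: e8 fb 54 e8
  t2: e8 e8 e8 fb
  t3: e8 54 e8 b3

RES = [ 0xe8  0x54  0xe8  0xb3 ]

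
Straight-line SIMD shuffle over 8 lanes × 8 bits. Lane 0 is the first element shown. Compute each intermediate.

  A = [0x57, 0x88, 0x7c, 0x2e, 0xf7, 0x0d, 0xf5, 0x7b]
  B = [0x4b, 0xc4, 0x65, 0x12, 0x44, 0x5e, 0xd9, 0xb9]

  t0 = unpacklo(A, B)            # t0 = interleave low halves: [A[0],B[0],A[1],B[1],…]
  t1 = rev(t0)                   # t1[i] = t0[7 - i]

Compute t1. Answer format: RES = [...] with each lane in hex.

  t0: 57 4b 88 c4 7c 65 2e 12
  t1: 12 2e 65 7c c4 88 4b 57

RES = [ 0x12  0x2e  0x65  0x7c  0xc4  0x88  0x4b  0x57 ]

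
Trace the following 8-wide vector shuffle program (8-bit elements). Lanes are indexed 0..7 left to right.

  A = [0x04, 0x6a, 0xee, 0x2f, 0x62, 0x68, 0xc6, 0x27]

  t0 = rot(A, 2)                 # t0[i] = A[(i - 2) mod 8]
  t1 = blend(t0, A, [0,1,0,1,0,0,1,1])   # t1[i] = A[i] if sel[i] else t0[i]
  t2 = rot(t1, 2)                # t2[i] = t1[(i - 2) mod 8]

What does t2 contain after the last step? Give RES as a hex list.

→ t0 |c6|27|04|6a|ee|2f|62|68|
→ t1 |c6|6a|04|2f|ee|2f|c6|27|
→ t2 |c6|27|c6|6a|04|2f|ee|2f|

RES = [ 0xc6  0x27  0xc6  0x6a  0x04  0x2f  0xee  0x2f ]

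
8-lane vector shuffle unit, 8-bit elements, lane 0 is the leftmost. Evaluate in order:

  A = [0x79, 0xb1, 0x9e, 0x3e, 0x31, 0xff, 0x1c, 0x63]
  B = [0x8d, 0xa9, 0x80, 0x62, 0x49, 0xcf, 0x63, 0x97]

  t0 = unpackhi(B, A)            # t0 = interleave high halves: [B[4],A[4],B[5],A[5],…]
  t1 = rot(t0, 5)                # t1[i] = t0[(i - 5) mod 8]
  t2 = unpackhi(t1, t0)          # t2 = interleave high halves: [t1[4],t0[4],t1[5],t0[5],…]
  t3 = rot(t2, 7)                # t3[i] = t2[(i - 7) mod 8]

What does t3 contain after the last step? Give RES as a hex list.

t0 = [0x49, 0x31, 0xcf, 0xff, 0x63, 0x1c, 0x97, 0x63]
t1 = [0xff, 0x63, 0x1c, 0x97, 0x63, 0x49, 0x31, 0xcf]
t2 = [0x63, 0x63, 0x49, 0x1c, 0x31, 0x97, 0xcf, 0x63]
t3 = [0x63, 0x49, 0x1c, 0x31, 0x97, 0xcf, 0x63, 0x63]

RES = [ 0x63  0x49  0x1c  0x31  0x97  0xcf  0x63  0x63 ]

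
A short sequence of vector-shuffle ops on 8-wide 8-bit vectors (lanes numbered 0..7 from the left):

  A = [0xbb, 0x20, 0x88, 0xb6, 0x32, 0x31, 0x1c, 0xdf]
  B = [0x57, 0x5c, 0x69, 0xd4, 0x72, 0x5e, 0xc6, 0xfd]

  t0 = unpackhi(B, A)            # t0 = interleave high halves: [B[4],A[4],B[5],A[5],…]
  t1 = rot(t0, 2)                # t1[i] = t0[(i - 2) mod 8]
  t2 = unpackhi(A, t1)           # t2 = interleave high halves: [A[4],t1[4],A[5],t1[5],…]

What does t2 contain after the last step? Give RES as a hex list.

t0 = [0x72, 0x32, 0x5e, 0x31, 0xc6, 0x1c, 0xfd, 0xdf]
t1 = [0xfd, 0xdf, 0x72, 0x32, 0x5e, 0x31, 0xc6, 0x1c]
t2 = [0x32, 0x5e, 0x31, 0x31, 0x1c, 0xc6, 0xdf, 0x1c]

RES = [ 0x32  0x5e  0x31  0x31  0x1c  0xc6  0xdf  0x1c ]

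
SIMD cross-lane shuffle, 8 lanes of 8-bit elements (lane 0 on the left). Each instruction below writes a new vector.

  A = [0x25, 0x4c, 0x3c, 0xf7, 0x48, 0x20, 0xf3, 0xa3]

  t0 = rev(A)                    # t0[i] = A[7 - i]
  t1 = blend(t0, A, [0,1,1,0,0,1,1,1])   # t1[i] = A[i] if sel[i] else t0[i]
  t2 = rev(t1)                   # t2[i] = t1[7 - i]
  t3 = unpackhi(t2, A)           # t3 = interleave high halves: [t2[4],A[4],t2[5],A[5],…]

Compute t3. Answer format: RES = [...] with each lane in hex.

→ t0 |a3|f3|20|48|f7|3c|4c|25|
→ t1 |a3|4c|3c|48|f7|20|f3|a3|
→ t2 |a3|f3|20|f7|48|3c|4c|a3|
→ t3 |48|48|3c|20|4c|f3|a3|a3|

RES = [ 0x48  0x48  0x3c  0x20  0x4c  0xf3  0xa3  0xa3 ]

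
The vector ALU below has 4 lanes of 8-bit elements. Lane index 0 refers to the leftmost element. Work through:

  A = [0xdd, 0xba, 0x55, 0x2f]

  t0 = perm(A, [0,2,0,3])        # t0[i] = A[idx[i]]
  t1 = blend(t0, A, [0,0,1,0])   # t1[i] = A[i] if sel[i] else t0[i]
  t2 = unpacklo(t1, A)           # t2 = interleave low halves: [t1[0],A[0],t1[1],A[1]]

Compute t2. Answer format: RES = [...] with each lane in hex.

→ t0 |dd|55|dd|2f|
→ t1 |dd|55|55|2f|
→ t2 |dd|dd|55|ba|

RES = [0xdd, 0xdd, 0x55, 0xba]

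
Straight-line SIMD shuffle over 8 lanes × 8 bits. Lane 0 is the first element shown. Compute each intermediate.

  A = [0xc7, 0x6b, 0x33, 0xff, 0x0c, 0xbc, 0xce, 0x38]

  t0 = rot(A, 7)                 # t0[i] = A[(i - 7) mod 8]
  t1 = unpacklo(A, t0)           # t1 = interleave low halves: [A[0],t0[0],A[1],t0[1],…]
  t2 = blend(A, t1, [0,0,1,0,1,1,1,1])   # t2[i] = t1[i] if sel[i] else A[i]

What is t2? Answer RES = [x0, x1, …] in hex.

RES = [ 0xc7  0x6b  0x6b  0xff  0x33  0xff  0xff  0x0c ]

t0 = [0x6b, 0x33, 0xff, 0x0c, 0xbc, 0xce, 0x38, 0xc7]
t1 = [0xc7, 0x6b, 0x6b, 0x33, 0x33, 0xff, 0xff, 0x0c]
t2 = [0xc7, 0x6b, 0x6b, 0xff, 0x33, 0xff, 0xff, 0x0c]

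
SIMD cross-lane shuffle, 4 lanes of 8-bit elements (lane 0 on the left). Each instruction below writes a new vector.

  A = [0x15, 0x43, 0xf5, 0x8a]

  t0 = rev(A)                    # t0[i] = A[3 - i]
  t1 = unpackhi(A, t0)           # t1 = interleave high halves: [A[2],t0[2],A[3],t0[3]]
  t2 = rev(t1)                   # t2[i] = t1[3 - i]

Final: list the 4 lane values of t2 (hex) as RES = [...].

RES = [0x15, 0x8a, 0x43, 0xf5]

  t0: 8a f5 43 15
  t1: f5 43 8a 15
  t2: 15 8a 43 f5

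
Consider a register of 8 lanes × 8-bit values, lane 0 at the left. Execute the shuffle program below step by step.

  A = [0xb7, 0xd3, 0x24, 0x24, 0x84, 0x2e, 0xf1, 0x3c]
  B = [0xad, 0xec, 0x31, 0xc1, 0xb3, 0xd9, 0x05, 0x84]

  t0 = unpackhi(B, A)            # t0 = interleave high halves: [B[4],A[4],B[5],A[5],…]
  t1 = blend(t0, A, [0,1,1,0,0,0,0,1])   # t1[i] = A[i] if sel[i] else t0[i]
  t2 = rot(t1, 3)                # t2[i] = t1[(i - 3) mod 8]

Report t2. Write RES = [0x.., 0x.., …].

  t0: b3 84 d9 2e 05 f1 84 3c
  t1: b3 d3 24 2e 05 f1 84 3c
  t2: f1 84 3c b3 d3 24 2e 05

RES = [0xf1, 0x84, 0x3c, 0xb3, 0xd3, 0x24, 0x2e, 0x05]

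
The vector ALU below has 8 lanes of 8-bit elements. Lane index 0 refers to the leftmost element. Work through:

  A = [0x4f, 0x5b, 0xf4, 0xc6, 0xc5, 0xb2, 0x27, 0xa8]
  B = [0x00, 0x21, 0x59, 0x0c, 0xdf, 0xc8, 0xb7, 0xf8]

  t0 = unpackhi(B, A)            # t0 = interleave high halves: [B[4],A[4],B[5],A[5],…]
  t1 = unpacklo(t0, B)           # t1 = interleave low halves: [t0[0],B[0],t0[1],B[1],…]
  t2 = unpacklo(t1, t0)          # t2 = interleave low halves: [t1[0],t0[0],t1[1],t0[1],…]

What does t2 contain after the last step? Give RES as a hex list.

→ t0 |df|c5|c8|b2|b7|27|f8|a8|
→ t1 |df|00|c5|21|c8|59|b2|0c|
→ t2 |df|df|00|c5|c5|c8|21|b2|

RES = [0xdf, 0xdf, 0x00, 0xc5, 0xc5, 0xc8, 0x21, 0xb2]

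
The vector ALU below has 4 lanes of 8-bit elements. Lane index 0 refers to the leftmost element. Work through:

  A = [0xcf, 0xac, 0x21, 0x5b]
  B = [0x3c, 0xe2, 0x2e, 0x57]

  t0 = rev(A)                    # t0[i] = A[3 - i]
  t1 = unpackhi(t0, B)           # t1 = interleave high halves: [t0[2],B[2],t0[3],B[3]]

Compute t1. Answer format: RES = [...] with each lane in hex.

  t0: 5b 21 ac cf
  t1: ac 2e cf 57

RES = [0xac, 0x2e, 0xcf, 0x57]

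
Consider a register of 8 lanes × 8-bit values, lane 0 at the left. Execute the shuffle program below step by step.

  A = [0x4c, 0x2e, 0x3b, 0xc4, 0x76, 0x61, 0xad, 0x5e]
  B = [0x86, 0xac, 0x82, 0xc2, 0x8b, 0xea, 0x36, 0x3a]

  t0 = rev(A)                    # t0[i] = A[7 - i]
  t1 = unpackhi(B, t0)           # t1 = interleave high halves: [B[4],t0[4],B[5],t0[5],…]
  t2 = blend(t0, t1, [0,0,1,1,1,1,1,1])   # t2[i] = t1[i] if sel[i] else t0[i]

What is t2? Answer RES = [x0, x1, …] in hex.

→ t0 |5e|ad|61|76|c4|3b|2e|4c|
→ t1 |8b|c4|ea|3b|36|2e|3a|4c|
→ t2 |5e|ad|ea|3b|36|2e|3a|4c|

RES = [ 0x5e  0xad  0xea  0x3b  0x36  0x2e  0x3a  0x4c ]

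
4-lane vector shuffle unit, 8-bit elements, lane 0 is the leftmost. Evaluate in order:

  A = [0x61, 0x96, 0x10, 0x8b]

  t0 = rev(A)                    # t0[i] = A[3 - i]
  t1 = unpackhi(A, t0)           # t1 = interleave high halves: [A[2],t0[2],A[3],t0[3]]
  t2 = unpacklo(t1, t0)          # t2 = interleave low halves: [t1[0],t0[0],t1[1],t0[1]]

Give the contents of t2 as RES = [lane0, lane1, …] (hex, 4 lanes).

  t0: 8b 10 96 61
  t1: 10 96 8b 61
  t2: 10 8b 96 10

RES = [0x10, 0x8b, 0x96, 0x10]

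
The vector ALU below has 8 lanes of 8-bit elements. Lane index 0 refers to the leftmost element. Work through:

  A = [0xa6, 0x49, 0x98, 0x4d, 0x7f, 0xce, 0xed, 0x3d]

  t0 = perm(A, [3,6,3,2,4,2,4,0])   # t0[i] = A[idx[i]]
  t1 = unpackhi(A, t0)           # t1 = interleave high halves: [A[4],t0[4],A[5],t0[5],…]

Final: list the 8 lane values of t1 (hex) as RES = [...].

RES = [0x7f, 0x7f, 0xce, 0x98, 0xed, 0x7f, 0x3d, 0xa6]

t0 = [0x4d, 0xed, 0x4d, 0x98, 0x7f, 0x98, 0x7f, 0xa6]
t1 = [0x7f, 0x7f, 0xce, 0x98, 0xed, 0x7f, 0x3d, 0xa6]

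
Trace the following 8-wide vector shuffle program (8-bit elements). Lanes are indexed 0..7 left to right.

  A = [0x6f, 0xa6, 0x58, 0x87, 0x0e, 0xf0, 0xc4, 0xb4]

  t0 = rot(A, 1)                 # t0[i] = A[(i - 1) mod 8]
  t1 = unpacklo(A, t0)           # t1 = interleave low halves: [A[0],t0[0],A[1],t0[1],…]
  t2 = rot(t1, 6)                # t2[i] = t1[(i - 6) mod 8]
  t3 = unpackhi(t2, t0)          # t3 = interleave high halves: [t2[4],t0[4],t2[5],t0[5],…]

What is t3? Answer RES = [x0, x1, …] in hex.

RES = [ 0x87  0x87  0x58  0x0e  0x6f  0xf0  0xb4  0xc4 ]

  t0: b4 6f a6 58 87 0e f0 c4
  t1: 6f b4 a6 6f 58 a6 87 58
  t2: a6 6f 58 a6 87 58 6f b4
  t3: 87 87 58 0e 6f f0 b4 c4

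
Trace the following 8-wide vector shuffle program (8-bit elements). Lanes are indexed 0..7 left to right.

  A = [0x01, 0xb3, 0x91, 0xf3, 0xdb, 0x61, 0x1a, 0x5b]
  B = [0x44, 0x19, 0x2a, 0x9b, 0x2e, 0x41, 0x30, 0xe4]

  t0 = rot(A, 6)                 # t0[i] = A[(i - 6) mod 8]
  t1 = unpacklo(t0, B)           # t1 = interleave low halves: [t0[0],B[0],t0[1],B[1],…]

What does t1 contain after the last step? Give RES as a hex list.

RES = [0x91, 0x44, 0xf3, 0x19, 0xdb, 0x2a, 0x61, 0x9b]

t0 = [0x91, 0xf3, 0xdb, 0x61, 0x1a, 0x5b, 0x01, 0xb3]
t1 = [0x91, 0x44, 0xf3, 0x19, 0xdb, 0x2a, 0x61, 0x9b]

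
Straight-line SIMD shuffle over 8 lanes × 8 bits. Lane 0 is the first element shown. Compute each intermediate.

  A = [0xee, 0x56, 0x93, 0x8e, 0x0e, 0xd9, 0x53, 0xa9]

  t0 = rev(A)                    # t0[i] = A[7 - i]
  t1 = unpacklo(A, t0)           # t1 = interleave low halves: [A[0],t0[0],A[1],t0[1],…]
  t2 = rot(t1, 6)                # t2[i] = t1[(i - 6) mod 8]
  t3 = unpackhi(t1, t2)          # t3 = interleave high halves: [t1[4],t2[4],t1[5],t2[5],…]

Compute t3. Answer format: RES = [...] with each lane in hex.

RES = [0x93, 0x8e, 0xd9, 0x0e, 0x8e, 0xee, 0x0e, 0xa9]

  t0: a9 53 d9 0e 8e 93 56 ee
  t1: ee a9 56 53 93 d9 8e 0e
  t2: 56 53 93 d9 8e 0e ee a9
  t3: 93 8e d9 0e 8e ee 0e a9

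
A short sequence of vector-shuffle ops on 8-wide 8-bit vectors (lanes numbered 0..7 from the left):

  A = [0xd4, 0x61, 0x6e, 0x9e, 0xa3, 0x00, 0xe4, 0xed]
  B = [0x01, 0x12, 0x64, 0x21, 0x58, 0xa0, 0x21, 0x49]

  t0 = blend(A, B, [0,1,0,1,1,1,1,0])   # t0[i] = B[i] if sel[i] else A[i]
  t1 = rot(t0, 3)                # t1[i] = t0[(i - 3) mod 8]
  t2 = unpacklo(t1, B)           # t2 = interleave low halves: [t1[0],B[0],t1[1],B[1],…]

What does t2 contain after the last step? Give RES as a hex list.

RES = [ 0xa0  0x01  0x21  0x12  0xed  0x64  0xd4  0x21 ]

  t0: d4 12 6e 21 58 a0 21 ed
  t1: a0 21 ed d4 12 6e 21 58
  t2: a0 01 21 12 ed 64 d4 21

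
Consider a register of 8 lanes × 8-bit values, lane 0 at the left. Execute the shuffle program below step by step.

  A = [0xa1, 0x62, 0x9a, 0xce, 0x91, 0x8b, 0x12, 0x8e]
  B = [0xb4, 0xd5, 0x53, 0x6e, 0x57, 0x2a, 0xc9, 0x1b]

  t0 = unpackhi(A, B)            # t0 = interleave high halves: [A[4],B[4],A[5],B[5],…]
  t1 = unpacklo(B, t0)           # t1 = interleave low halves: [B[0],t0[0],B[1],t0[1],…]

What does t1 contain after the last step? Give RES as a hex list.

  t0: 91 57 8b 2a 12 c9 8e 1b
  t1: b4 91 d5 57 53 8b 6e 2a

RES = [ 0xb4  0x91  0xd5  0x57  0x53  0x8b  0x6e  0x2a ]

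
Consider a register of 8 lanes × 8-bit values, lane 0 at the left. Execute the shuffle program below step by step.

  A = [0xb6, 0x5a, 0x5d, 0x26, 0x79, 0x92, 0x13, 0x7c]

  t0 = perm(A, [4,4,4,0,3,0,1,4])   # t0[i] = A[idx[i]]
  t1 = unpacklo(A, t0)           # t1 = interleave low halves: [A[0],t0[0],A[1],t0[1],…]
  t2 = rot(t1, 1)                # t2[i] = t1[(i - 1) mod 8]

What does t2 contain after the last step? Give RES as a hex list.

RES = [ 0xb6  0xb6  0x79  0x5a  0x79  0x5d  0x79  0x26 ]

→ t0 |79|79|79|b6|26|b6|5a|79|
→ t1 |b6|79|5a|79|5d|79|26|b6|
→ t2 |b6|b6|79|5a|79|5d|79|26|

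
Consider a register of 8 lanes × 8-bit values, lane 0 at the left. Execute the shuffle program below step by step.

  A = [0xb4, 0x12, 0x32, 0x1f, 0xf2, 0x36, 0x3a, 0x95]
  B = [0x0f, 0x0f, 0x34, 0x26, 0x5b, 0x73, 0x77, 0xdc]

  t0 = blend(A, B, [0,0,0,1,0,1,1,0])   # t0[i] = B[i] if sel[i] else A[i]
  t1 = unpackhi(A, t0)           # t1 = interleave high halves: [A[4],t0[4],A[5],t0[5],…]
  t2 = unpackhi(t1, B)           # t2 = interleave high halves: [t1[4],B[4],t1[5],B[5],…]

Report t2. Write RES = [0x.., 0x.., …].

  t0: b4 12 32 26 f2 73 77 95
  t1: f2 f2 36 73 3a 77 95 95
  t2: 3a 5b 77 73 95 77 95 dc

RES = [ 0x3a  0x5b  0x77  0x73  0x95  0x77  0x95  0xdc ]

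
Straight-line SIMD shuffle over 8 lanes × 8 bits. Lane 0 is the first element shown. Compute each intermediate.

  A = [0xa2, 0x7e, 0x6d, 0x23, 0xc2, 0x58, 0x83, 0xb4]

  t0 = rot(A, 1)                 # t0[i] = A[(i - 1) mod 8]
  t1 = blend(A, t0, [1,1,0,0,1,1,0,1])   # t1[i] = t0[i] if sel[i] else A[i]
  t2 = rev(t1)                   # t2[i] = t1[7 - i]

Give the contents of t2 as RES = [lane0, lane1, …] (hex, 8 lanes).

  t0: b4 a2 7e 6d 23 c2 58 83
  t1: b4 a2 6d 23 23 c2 83 83
  t2: 83 83 c2 23 23 6d a2 b4

RES = [0x83, 0x83, 0xc2, 0x23, 0x23, 0x6d, 0xa2, 0xb4]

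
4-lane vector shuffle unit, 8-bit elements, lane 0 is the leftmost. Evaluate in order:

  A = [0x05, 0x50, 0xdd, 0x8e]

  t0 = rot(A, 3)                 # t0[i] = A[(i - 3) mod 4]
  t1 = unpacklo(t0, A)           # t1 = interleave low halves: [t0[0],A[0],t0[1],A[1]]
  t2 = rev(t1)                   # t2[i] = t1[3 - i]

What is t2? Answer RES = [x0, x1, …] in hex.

t0 = [0x50, 0xdd, 0x8e, 0x05]
t1 = [0x50, 0x05, 0xdd, 0x50]
t2 = [0x50, 0xdd, 0x05, 0x50]

RES = [ 0x50  0xdd  0x05  0x50 ]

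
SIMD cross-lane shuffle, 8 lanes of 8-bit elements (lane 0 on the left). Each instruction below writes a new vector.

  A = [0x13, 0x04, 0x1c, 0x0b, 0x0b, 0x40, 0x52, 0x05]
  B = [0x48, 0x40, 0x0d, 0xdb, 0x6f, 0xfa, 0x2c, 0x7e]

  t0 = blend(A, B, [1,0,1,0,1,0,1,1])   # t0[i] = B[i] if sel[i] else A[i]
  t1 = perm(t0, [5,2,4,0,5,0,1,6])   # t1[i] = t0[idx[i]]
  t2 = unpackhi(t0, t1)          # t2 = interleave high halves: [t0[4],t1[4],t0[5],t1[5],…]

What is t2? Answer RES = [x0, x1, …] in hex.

RES = [ 0x6f  0x40  0x40  0x48  0x2c  0x04  0x7e  0x2c ]

t0 = [0x48, 0x04, 0x0d, 0x0b, 0x6f, 0x40, 0x2c, 0x7e]
t1 = [0x40, 0x0d, 0x6f, 0x48, 0x40, 0x48, 0x04, 0x2c]
t2 = [0x6f, 0x40, 0x40, 0x48, 0x2c, 0x04, 0x7e, 0x2c]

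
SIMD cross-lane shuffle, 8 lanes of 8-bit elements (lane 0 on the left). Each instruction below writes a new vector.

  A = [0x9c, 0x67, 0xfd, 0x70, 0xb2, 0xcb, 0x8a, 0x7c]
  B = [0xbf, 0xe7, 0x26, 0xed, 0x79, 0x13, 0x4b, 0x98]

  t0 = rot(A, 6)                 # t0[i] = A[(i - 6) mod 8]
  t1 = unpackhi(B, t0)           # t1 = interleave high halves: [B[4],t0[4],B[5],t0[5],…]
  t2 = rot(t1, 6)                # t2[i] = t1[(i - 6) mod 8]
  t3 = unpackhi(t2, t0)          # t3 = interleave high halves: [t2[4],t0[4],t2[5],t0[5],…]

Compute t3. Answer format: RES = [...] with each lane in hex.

RES = [ 0x98  0x8a  0x67  0x7c  0x79  0x9c  0x8a  0x67 ]

  t0: fd 70 b2 cb 8a 7c 9c 67
  t1: 79 8a 13 7c 4b 9c 98 67
  t2: 13 7c 4b 9c 98 67 79 8a
  t3: 98 8a 67 7c 79 9c 8a 67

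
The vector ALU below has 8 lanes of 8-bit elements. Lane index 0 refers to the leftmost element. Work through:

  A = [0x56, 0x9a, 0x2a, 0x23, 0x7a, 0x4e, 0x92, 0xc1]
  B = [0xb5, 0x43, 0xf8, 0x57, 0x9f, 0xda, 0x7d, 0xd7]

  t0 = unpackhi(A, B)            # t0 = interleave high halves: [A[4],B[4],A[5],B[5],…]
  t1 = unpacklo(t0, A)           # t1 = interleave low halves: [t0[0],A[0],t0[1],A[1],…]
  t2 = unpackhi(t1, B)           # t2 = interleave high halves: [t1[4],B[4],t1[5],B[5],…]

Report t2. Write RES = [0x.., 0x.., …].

RES = [0x4e, 0x9f, 0x2a, 0xda, 0xda, 0x7d, 0x23, 0xd7]

  t0: 7a 9f 4e da 92 7d c1 d7
  t1: 7a 56 9f 9a 4e 2a da 23
  t2: 4e 9f 2a da da 7d 23 d7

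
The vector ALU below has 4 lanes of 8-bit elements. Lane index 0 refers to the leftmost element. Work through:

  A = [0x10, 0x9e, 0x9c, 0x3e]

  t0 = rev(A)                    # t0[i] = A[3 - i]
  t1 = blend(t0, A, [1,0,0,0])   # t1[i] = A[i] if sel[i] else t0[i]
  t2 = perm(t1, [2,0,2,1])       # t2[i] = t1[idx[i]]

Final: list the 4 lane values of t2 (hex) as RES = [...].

RES = [0x9e, 0x10, 0x9e, 0x9c]

→ t0 |3e|9c|9e|10|
→ t1 |10|9c|9e|10|
→ t2 |9e|10|9e|9c|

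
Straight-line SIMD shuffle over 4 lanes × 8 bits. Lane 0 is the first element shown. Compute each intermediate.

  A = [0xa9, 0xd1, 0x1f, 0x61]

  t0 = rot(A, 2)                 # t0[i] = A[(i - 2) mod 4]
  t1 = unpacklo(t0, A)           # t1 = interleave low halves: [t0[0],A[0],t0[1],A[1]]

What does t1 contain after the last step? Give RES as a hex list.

RES = [0x1f, 0xa9, 0x61, 0xd1]

t0 = [0x1f, 0x61, 0xa9, 0xd1]
t1 = [0x1f, 0xa9, 0x61, 0xd1]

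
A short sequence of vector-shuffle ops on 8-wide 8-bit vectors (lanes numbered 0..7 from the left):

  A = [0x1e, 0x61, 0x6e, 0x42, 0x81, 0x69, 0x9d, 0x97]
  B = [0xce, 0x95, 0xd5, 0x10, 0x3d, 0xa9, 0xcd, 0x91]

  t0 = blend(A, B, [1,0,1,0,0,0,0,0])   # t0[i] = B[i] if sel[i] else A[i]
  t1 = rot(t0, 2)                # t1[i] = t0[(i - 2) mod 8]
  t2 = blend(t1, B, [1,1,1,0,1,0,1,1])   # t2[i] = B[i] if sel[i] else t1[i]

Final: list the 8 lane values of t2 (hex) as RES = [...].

  t0: ce 61 d5 42 81 69 9d 97
  t1: 9d 97 ce 61 d5 42 81 69
  t2: ce 95 d5 61 3d 42 cd 91

RES = [0xce, 0x95, 0xd5, 0x61, 0x3d, 0x42, 0xcd, 0x91]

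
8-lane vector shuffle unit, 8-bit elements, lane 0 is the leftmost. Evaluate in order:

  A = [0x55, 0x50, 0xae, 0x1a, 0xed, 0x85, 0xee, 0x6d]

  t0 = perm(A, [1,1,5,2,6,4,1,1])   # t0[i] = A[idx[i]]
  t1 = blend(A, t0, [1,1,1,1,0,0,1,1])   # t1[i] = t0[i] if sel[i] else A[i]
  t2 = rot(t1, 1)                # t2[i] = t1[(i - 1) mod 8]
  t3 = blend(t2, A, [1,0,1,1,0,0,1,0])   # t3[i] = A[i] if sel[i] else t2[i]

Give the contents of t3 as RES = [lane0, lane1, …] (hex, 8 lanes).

t0 = [0x50, 0x50, 0x85, 0xae, 0xee, 0xed, 0x50, 0x50]
t1 = [0x50, 0x50, 0x85, 0xae, 0xed, 0x85, 0x50, 0x50]
t2 = [0x50, 0x50, 0x50, 0x85, 0xae, 0xed, 0x85, 0x50]
t3 = [0x55, 0x50, 0xae, 0x1a, 0xae, 0xed, 0xee, 0x50]

RES = [0x55, 0x50, 0xae, 0x1a, 0xae, 0xed, 0xee, 0x50]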